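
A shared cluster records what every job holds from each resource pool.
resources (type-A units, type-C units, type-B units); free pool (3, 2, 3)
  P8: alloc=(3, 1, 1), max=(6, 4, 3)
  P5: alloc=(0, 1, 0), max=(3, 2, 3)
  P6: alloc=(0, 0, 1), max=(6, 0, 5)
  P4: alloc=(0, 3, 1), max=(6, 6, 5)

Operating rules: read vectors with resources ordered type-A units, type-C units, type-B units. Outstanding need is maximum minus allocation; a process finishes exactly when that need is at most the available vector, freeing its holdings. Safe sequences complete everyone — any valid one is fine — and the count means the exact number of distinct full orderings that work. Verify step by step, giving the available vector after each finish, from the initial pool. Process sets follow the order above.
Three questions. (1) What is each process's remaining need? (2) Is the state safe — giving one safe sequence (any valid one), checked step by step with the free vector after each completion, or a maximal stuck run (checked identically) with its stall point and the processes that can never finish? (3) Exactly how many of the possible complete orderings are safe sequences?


(1) Outstanding need per process (order type-A units, type-C units, type-B units):
  P8: (3, 3, 2)
  P5: (3, 1, 3)
  P6: (6, 0, 4)
  P4: (6, 3, 4)
(2) The state is SAFE; one workable sequence: P5, P8, P4, P6.
Key observation: P5 marks the first exact bind of the order: its need (3, 1, 3) fits the free (3, 2, 3) with zero slack on a requested resource.
Walking it through:
  pool = (3, 2, 3)
  P5 needs (3, 1, 3) <= (3, 2, 3) -> finishes; pool += (0, 1, 0) = (3, 3, 3)
  P8 needs (3, 3, 2) <= (3, 3, 3) -> finishes; pool += (3, 1, 1) = (6, 4, 4)
  P4 needs (6, 3, 4) <= (6, 4, 4) -> finishes; pool += (0, 3, 1) = (6, 7, 5)
  P6 needs (6, 0, 4) <= (6, 7, 5) -> finishes; pool += (0, 0, 1) = (6, 7, 6)
(3) The exact count: 2 of the possible complete orderings are safe sequences.


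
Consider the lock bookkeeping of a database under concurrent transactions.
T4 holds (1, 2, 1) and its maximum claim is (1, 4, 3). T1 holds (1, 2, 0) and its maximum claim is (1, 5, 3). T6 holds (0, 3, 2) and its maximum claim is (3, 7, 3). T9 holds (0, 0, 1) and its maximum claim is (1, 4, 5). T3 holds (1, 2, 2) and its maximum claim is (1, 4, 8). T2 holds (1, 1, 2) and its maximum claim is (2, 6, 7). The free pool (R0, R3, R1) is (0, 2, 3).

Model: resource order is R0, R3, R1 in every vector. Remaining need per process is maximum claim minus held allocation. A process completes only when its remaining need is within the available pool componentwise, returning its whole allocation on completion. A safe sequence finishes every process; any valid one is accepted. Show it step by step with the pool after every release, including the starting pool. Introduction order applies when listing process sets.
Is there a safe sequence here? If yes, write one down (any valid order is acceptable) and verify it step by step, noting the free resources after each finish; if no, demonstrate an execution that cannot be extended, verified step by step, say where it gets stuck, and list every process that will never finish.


SAFE. One safe sequence: T4, T1, T9, T2, T6, T3.
Key observation: T4 is the earliest step where a requested resource binds exactly: need (0, 2, 2), pool (0, 2, 3) at its turn.
Walking it through:
  pool = (0, 2, 3)
  T4 needs (0, 2, 2) <= (0, 2, 3) -> finishes; pool += (1, 2, 1) = (1, 4, 4)
  T1 needs (0, 3, 3) <= (1, 4, 4) -> finishes; pool += (1, 2, 0) = (2, 6, 4)
  T9 needs (1, 4, 4) <= (2, 6, 4) -> finishes; pool += (0, 0, 1) = (2, 6, 5)
  T2 needs (1, 5, 5) <= (2, 6, 5) -> finishes; pool += (1, 1, 2) = (3, 7, 7)
  T6 needs (3, 4, 1) <= (3, 7, 7) -> finishes; pool += (0, 3, 2) = (3, 10, 9)
  T3 needs (0, 2, 6) <= (3, 10, 9) -> finishes; pool += (1, 2, 2) = (4, 12, 11)


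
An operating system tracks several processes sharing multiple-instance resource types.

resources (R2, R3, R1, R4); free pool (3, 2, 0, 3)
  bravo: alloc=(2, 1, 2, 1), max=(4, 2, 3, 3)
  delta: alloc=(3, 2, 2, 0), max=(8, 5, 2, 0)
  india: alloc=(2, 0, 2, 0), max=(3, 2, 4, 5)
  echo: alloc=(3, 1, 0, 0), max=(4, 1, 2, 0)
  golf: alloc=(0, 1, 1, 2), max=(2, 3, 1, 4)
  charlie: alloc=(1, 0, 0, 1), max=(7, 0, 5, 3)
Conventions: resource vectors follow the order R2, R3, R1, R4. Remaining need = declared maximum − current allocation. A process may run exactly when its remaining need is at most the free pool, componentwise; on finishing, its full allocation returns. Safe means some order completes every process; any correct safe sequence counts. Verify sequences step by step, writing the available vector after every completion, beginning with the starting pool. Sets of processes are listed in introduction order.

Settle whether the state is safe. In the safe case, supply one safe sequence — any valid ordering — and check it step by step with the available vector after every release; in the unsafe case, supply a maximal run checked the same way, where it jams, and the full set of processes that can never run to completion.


SAFE — a valid safe sequence is golf, bravo, delta, charlie, echo, india.
Key observation: at golf the run first touches a limit — (2, 2, 0, 2) against (3, 2, 0, 3), exact on a resource it actually requests.
Check, step by step:
  pool = (3, 2, 0, 3)
  run golf (needs (2, 2, 0, 2), free (3, 2, 0, 3)); after release of (0, 1, 1, 2) the pool is (3, 3, 1, 5)
  run bravo (needs (2, 1, 1, 2), free (3, 3, 1, 5)); after release of (2, 1, 2, 1) the pool is (5, 4, 3, 6)
  run delta (needs (5, 3, 0, 0), free (5, 4, 3, 6)); after release of (3, 2, 2, 0) the pool is (8, 6, 5, 6)
  run charlie (needs (6, 0, 5, 2), free (8, 6, 5, 6)); after release of (1, 0, 0, 1) the pool is (9, 6, 5, 7)
  run echo (needs (1, 0, 2, 0), free (9, 6, 5, 7)); after release of (3, 1, 0, 0) the pool is (12, 7, 5, 7)
  run india (needs (1, 2, 2, 5), free (12, 7, 5, 7)); after release of (2, 0, 2, 0) the pool is (14, 7, 7, 7)


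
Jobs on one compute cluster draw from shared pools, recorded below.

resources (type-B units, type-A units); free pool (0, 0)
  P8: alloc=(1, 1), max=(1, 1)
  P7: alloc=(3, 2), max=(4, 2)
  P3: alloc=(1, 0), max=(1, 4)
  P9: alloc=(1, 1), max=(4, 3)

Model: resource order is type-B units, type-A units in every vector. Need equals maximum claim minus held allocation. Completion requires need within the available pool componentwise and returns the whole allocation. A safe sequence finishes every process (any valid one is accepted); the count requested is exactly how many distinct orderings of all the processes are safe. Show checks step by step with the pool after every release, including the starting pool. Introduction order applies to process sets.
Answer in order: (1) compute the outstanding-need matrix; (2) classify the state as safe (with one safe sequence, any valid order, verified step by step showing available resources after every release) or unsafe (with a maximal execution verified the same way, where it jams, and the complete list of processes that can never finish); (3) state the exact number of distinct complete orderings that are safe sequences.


(1) Remaining need (order type-B units, type-A units):
  P8: (0, 0)
  P7: (1, 0)
  P3: (0, 4)
  P9: (3, 2)
(2) SAFE. One safe sequence: P8, P7, P9, P3.
Key observation: at P7 the run first touches a limit — (1, 0) against (1, 1), exact on a resource it actually requests.
Verifying each step:
  pool = (0, 0)
  run P8 (needs (0, 0), free (0, 0)); after release of (1, 1) the pool is (1, 1)
  run P7 (needs (1, 0), free (1, 1)); after release of (3, 2) the pool is (4, 3)
  run P9 (needs (3, 2), free (4, 3)); after release of (1, 1) the pool is (5, 4)
  run P3 (needs (0, 4), free (5, 4)); after release of (1, 0) the pool is (6, 4)
(3) Precisely 1 of the possible complete orderings is a safe sequence.


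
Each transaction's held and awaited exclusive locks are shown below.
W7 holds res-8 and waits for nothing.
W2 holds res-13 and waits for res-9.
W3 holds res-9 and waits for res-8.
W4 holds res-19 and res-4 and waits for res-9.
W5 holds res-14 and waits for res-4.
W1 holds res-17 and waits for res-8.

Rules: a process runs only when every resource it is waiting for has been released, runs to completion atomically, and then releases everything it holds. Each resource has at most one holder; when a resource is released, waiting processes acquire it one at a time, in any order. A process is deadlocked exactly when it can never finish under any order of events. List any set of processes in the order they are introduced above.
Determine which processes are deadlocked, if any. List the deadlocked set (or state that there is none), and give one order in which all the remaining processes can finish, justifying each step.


Nothing here is deadlocked.
Key observation: there is no circular wait here — follow any chain and it reaches a process that is free to run now.
A valid finishing order for the others: W7, W3, W4, W5, W1, W2.
Check, step by step:
  run W7 (it waits on nothing); releases res-8
  run W3 (all its waits — res-8 — are resolved); releases res-9
  run W4 (all its waits — res-9 — are resolved); releases res-19 and res-4
  run W5 (all its waits — res-4 — are resolved); releases res-14
  run W1 (all its waits — res-8 — are resolved); releases res-17
  run W2 (all its waits — res-9 — are resolved); releases res-13


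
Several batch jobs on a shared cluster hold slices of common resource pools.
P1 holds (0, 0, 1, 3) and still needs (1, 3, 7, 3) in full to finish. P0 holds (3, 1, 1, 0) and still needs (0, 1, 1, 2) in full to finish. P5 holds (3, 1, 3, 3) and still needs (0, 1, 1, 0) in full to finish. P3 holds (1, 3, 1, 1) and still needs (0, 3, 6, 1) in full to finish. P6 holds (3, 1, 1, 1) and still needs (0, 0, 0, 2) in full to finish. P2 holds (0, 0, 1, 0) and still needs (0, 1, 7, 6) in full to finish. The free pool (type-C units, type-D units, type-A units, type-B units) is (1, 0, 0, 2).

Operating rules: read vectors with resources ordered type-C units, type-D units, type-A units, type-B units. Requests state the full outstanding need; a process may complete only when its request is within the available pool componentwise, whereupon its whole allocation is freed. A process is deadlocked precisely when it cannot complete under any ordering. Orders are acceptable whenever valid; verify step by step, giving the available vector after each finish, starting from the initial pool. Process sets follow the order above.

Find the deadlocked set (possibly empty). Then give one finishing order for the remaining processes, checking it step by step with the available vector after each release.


The deadlocked set is P1, P3 and P2.
Key observation: no order helps: past P6, P5, P0, the free pool tops out at (10, 3, 5, 6), below what each blocked process needs in type-A units.
The rest can finish in the order P6, P5, P0. Step-by-step check:
  pool = (1, 0, 0, 2)
  P6: need (0, 0, 0, 2) fits (1, 0, 0, 2); releases (3, 1, 1, 1), pool now (4, 1, 1, 3)
  P5: need (0, 1, 1, 0) fits (4, 1, 1, 3); releases (3, 1, 3, 3), pool now (7, 2, 4, 6)
  P0: need (0, 1, 1, 2) fits (7, 2, 4, 6); releases (3, 1, 1, 0), pool now (10, 3, 5, 6)
None of the blocked processes ever fits:
  P1 still needs (1, 3, 7, 3) but only (10, 3, 5, 6) is free — short on type-A units
  P3 still needs (0, 3, 6, 1) but only (10, 3, 5, 6) is free — short on type-A units
  P2 still needs (0, 1, 7, 6) but only (10, 3, 5, 6) is free — short on type-A units


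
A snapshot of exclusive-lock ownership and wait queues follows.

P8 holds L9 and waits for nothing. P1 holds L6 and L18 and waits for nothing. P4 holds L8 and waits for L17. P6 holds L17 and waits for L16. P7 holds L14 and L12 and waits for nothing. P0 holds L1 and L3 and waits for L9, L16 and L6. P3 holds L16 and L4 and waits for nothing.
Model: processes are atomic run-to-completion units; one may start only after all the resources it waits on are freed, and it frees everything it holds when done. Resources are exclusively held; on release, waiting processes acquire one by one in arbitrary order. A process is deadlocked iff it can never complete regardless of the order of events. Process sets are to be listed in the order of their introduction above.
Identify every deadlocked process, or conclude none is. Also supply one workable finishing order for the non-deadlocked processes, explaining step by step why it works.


The deadlocked set is empty.
Key observation: every chain of waits terminates; starting from the processes that wait on nothing, all the rest unlock in turn.
The rest can finish in the order P7, P3, P1, P6, P8, P4, P0.
Check, step by step:
  run P7 (it waits on nothing); releases L14 and L12
  run P3 (it waits on nothing); releases L16 and L4
  run P1 (it waits on nothing); releases L6 and L18
  P6: everything it awaited (L16) is free; runs, freeing L17
  run P8 (it waits on nothing); releases L9
  P4: everything it awaited (L17) is free; runs, freeing L8
  P0: everything it awaited (L9, L16 and L6) is free; runs, freeing L1 and L3


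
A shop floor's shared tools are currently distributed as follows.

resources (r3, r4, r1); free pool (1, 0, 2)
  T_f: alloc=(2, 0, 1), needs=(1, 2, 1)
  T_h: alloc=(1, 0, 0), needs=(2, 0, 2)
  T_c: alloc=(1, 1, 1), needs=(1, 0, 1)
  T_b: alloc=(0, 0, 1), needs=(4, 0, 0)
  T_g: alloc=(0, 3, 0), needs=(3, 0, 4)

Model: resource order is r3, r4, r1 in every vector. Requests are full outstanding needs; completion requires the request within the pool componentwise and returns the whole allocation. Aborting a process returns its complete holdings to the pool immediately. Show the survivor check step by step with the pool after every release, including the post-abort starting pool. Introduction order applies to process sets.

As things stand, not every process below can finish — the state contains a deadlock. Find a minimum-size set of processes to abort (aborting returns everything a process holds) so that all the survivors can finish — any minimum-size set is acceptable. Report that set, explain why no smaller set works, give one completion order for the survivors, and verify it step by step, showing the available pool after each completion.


The answer: abort T_f.
Key observation: the deadlocked T_g becomes finishable only because T_f released (2, 0, 1); it completes at step 3 below.
Why nothing smaller works: aborting no one leaves the state deadlocked as given.
One survivor order: T_c, T_h, T_g, T_b. Step-by-step check (post-abort pool first):
  pool = (3, 0, 3)
  T_c needs (1, 0, 1) <= (3, 0, 3) -> finishes; pool += (1, 1, 1) = (4, 1, 4)
  T_h needs (2, 0, 2) <= (4, 1, 4) -> finishes; pool += (1, 0, 0) = (5, 1, 4)
  T_g needs (3, 0, 4) <= (5, 1, 4) -> finishes; pool += (0, 3, 0) = (5, 4, 4)
  T_b needs (4, 0, 0) <= (5, 4, 4) -> finishes; pool += (0, 0, 1) = (5, 4, 5)


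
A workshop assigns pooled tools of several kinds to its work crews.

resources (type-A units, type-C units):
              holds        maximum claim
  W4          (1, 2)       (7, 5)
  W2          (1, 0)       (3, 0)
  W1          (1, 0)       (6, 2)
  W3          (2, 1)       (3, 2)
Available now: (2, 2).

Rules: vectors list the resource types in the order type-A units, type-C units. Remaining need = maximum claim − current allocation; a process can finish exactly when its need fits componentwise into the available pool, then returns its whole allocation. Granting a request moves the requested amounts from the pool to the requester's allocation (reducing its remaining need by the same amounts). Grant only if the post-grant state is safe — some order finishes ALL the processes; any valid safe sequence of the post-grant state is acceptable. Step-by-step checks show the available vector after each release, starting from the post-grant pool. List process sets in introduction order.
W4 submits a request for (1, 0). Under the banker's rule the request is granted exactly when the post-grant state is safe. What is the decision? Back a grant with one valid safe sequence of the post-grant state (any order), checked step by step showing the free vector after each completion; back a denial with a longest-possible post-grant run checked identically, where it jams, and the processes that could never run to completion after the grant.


DENY: after the grant no complete ordering would exist.
Key observation: once W3, W2 finish, the pool peaks at (4, 3) — and every remaining process still needs more type-A units than that.
After a pretend grant, a maximal execution: W3, W2 — then nothing else fits. Check, step by step:
  pool = (1, 2)
  W3 needs (1, 1) <= (1, 2) -> finishes; pool += (2, 1) = (3, 3)
  W2 needs (2, 0) <= (3, 3) -> finishes; pool += (1, 0) = (4, 3)
  blocked: W4 wants (5, 3), pool (4, 3) — not enough type-A units
  blocked: W1 wants (5, 2), pool (4, 3) — not enough type-A units
Processes that could never finish after the grant: W4 and W1.


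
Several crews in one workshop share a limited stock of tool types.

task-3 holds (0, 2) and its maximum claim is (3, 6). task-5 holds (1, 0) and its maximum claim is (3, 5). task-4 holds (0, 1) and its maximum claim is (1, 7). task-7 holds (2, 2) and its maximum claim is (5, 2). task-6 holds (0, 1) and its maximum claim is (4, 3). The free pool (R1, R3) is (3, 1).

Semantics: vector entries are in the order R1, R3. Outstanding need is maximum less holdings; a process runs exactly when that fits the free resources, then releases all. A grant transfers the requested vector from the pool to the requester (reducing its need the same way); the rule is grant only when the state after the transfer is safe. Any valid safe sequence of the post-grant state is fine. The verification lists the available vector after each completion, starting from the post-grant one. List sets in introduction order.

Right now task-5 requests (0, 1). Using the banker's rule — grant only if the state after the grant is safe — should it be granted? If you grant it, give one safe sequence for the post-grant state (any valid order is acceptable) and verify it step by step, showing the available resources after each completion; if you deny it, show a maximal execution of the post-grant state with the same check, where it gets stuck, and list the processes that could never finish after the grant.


DENY. Granting would leave the state unsafe.
Key observation: after task-7, task-6 complete, (5, 3) is the best the pool ever gets, yet each leftover process wants more R3.
On the post-grant state, task-7, task-6 is a maximal run — nothing extends it. Step-by-step check:
  pool = (3, 0)
  task-7: need (3, 0) fits (3, 0); releases (2, 2), pool now (5, 2)
  task-6: need (4, 2) fits (5, 2); releases (0, 1), pool now (5, 3)
  blocked: task-3 wants (3, 4), pool (5, 3) — not enough R3
  blocked: task-5 wants (2, 4), pool (5, 3) — not enough R3
  blocked: task-4 wants (1, 6), pool (5, 3) — not enough R3
Post-grant, the permanently blocked set is task-3, task-5 and task-4.


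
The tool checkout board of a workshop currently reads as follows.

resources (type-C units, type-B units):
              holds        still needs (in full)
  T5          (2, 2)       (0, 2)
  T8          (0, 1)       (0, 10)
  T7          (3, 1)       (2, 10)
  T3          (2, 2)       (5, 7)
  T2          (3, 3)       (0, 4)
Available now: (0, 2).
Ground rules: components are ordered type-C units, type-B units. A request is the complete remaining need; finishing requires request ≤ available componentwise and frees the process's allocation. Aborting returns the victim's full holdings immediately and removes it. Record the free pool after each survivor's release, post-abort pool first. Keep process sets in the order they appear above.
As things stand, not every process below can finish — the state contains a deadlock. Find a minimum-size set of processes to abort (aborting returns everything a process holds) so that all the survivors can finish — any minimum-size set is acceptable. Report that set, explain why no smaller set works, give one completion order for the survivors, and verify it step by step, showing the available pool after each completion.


The answer: abort T8.
Key observation: no ordering could ever have run T7 before the abort of T8; with (0, 1) back in the pool it fits at step 4.
Minimality: the empty abort set fails — the state is deadlocked as it stands.
Survivors finish in the order: T5, T2, T3, T7. Check, step by step (pool after the aborts first):
  pool = (0, 3)
  T5 needs (0, 2) <= (0, 3) -> finishes; pool += (2, 2) = (2, 5)
  T2 needs (0, 4) <= (2, 5) -> finishes; pool += (3, 3) = (5, 8)
  T3 needs (5, 7) <= (5, 8) -> finishes; pool += (2, 2) = (7, 10)
  T7 needs (2, 10) <= (7, 10) -> finishes; pool += (3, 1) = (10, 11)


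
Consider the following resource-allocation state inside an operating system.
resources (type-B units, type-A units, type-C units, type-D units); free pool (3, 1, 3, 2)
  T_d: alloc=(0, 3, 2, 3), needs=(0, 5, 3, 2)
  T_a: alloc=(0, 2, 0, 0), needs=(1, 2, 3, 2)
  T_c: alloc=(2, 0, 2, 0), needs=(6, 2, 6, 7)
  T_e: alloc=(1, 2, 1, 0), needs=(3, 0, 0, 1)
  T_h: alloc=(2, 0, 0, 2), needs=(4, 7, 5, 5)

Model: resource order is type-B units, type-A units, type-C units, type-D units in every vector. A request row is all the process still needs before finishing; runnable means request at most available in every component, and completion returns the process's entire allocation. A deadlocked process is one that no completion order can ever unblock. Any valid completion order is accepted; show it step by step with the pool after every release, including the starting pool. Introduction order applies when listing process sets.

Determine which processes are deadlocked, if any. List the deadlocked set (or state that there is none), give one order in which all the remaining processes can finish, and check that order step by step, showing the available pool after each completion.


The deadlocked set is empty.
Key observation: no deadlock: T_e fits now, and the freed resources carry the rest through.
A valid finishing order for the others: T_e, T_a, T_d, T_h, T_c. Step-by-step check:
  pool = (3, 1, 3, 2)
  run T_e (needs (3, 0, 0, 1), free (3, 1, 3, 2)); after release of (1, 2, 1, 0) the pool is (4, 3, 4, 2)
  run T_a (needs (1, 2, 3, 2), free (4, 3, 4, 2)); after release of (0, 2, 0, 0) the pool is (4, 5, 4, 2)
  run T_d (needs (0, 5, 3, 2), free (4, 5, 4, 2)); after release of (0, 3, 2, 3) the pool is (4, 8, 6, 5)
  run T_h (needs (4, 7, 5, 5), free (4, 8, 6, 5)); after release of (2, 0, 0, 2) the pool is (6, 8, 6, 7)
  run T_c (needs (6, 2, 6, 7), free (6, 8, 6, 7)); after release of (2, 0, 2, 0) the pool is (8, 8, 8, 7)


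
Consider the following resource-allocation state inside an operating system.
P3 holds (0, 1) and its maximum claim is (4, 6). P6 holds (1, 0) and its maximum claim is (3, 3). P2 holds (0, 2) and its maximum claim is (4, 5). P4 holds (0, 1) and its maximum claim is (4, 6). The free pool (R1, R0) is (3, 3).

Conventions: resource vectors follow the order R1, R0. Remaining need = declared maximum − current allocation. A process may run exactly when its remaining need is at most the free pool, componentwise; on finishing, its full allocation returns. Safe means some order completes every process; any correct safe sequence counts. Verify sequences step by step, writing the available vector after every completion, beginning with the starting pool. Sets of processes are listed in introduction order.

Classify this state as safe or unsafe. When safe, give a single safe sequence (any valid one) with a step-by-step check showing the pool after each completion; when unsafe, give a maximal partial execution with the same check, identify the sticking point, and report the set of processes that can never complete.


The state is SAFE; one workable sequence: P6, P2, P3, P4.
Key observation: the first exact fit in this order is P6 — it needs (2, 3) with (3, 3) free, meeting a requested resource to the last unit.
Check, step by step:
  pool = (3, 3)
  P6: need (2, 3) fits (3, 3); releases (1, 0), pool now (4, 3)
  P2: need (4, 3) fits (4, 3); releases (0, 2), pool now (4, 5)
  P3: need (4, 5) fits (4, 5); releases (0, 1), pool now (4, 6)
  P4: need (4, 5) fits (4, 6); releases (0, 1), pool now (4, 7)


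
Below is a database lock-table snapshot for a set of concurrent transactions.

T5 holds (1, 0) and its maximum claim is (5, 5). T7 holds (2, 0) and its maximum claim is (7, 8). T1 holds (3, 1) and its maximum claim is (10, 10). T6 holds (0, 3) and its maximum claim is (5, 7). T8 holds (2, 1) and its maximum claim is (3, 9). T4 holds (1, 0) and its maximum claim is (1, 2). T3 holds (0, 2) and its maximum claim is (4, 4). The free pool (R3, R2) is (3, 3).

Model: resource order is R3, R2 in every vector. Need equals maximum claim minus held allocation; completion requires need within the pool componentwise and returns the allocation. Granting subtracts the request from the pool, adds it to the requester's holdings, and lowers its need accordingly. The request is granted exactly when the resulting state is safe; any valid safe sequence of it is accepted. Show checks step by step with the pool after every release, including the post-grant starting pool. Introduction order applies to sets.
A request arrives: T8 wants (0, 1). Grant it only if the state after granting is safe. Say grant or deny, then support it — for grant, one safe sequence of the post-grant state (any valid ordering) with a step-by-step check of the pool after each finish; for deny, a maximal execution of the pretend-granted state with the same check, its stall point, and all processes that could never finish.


DENY. Granting would leave the state unsafe.
Key observation: after T4, T3 the pool peaks at (4, 4), and each blocked process is short somewhere: T5 on R2; T7 on R3, R2; T1 on R3, R2; T6 on R3; T8 on R2.
After a pretend grant, a maximal execution: T4, T3 — then nothing else fits. Verifying each step:
  pool = (3, 2)
  T4: need (0, 2) fits (3, 2); releases (1, 0), pool now (4, 2)
  T3: need (4, 2) fits (4, 2); releases (0, 2), pool now (4, 4)
  blocked: T5 wants (4, 5), pool (4, 4) — not enough R2
  blocked: T7 wants (5, 8), pool (4, 4) — not enough R3 and R2
  blocked: T1 wants (7, 9), pool (4, 4) — not enough R3 and R2
  blocked: T6 wants (5, 4), pool (4, 4) — not enough R3
  blocked: T8 wants (1, 7), pool (4, 4) — not enough R2
Had the request been granted, T5, T7, T1, T6 and T8 could never finish.


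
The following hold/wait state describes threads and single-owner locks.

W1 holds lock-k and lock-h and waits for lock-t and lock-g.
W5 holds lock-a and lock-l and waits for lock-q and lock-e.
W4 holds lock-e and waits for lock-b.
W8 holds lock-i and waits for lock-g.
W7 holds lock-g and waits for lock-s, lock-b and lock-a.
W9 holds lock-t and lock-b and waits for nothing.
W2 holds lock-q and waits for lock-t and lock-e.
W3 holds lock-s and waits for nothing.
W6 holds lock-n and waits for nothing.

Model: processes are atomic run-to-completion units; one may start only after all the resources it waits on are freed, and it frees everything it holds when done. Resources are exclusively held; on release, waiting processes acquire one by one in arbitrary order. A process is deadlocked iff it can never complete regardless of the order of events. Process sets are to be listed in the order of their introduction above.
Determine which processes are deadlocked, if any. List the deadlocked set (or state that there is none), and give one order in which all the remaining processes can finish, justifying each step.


No process is deadlocked.
Key observation: the wait relation is loop-free; peeling off processes with no waits unwinds the whole state.
A valid finishing order for the others: W3, W9, W4, W2, W5, W7, W6, W8, W1.
Verifying each step:
  run W3 (it waits on nothing); releases lock-s
  run W9 (it waits on nothing); releases lock-t and lock-b
  W4: everything it awaited (lock-b) is free; runs, freeing lock-e
  W2: everything it awaited (lock-t and lock-e) is free; runs, freeing lock-q
  W5: everything it awaited (lock-q and lock-e) is free; runs, freeing lock-a and lock-l
  W7: everything it awaited (lock-s, lock-b and lock-a) is free; runs, freeing lock-g
  run W6 (it waits on nothing); releases lock-n
  W8: everything it awaited (lock-g) is free; runs, freeing lock-i
  W1: everything it awaited (lock-t and lock-g) is free; runs, freeing lock-k and lock-h


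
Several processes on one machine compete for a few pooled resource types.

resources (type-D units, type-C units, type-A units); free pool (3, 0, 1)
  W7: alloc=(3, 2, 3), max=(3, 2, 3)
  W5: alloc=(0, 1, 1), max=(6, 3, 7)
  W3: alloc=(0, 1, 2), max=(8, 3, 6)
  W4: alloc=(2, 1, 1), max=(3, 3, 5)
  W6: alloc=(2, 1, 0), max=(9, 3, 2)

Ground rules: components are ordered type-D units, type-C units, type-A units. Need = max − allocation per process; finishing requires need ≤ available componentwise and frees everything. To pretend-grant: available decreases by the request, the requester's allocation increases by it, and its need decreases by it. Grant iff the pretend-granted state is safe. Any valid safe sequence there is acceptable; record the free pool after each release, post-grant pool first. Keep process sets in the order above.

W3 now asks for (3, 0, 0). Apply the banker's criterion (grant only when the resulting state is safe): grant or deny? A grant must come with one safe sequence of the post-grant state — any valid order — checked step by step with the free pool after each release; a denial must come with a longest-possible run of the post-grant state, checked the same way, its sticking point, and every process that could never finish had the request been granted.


GRANT — the state after the grant stays safe, e.g. via W7, W4, W3, W6, W5.
Key observation: post-grant, (0, 0, 1) remains, and an order beginning with W7 completes everyone.
Step-by-step check of the post-grant state:
  pool = (0, 0, 1)
  W7: need (0, 0, 0) fits (0, 0, 1); releases (3, 2, 3), pool now (3, 2, 4)
  W4: need (1, 2, 4) fits (3, 2, 4); releases (2, 1, 1), pool now (5, 3, 5)
  W3: need (5, 2, 4) fits (5, 3, 5); releases (3, 1, 2), pool now (8, 4, 7)
  W6: need (7, 2, 2) fits (8, 4, 7); releases (2, 1, 0), pool now (10, 5, 7)
  W5: need (6, 2, 6) fits (10, 5, 7); releases (0, 1, 1), pool now (10, 6, 8)


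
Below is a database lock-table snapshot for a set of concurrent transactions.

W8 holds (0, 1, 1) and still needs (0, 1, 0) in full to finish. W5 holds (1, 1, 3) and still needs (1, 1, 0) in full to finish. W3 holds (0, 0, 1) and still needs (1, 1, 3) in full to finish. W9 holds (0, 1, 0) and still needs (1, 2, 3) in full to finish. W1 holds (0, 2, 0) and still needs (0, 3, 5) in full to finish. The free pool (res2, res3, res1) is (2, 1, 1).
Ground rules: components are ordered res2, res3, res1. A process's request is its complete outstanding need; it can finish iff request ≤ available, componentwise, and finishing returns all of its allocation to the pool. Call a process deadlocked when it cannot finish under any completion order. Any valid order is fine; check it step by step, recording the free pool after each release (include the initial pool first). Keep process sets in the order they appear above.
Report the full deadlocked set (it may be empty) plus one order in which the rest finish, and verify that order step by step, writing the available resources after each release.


The deadlocked set is empty.
Key observation: starting with W5, each completion frees enough for the next — no one is permanently blocked.
A valid finishing order for the others: W5, W3, W8, W1, W9. Verifying each step:
  pool = (2, 1, 1)
  run W5 (needs (1, 1, 0), free (2, 1, 1)); after release of (1, 1, 3) the pool is (3, 2, 4)
  run W3 (needs (1, 1, 3), free (3, 2, 4)); after release of (0, 0, 1) the pool is (3, 2, 5)
  run W8 (needs (0, 1, 0), free (3, 2, 5)); after release of (0, 1, 1) the pool is (3, 3, 6)
  run W1 (needs (0, 3, 5), free (3, 3, 6)); after release of (0, 2, 0) the pool is (3, 5, 6)
  run W9 (needs (1, 2, 3), free (3, 5, 6)); after release of (0, 1, 0) the pool is (3, 6, 6)


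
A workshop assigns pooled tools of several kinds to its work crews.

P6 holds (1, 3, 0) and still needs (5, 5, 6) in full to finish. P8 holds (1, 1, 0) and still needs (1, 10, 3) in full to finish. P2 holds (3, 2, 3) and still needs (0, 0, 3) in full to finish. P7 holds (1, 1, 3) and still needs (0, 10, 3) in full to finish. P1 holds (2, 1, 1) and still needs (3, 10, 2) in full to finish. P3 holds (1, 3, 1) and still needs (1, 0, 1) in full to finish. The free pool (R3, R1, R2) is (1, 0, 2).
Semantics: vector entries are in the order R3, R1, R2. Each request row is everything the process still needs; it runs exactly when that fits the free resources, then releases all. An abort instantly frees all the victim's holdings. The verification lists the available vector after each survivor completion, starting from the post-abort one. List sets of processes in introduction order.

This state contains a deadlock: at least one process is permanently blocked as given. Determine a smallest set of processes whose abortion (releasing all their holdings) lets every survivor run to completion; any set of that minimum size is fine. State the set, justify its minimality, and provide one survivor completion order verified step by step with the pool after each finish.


Abort P8 and P7.
Key observation: P1 could never have finished before the abort; with (2, 2, 3) returned by P8 and P7, it fits at step 4.
No one abort is enough; case by case: P6 alone leaves P8 blocked (short on R1); P8 alone leaves P7 blocked (short on R1); P2 alone leaves P8 blocked (short on R1); P7 alone leaves P8 blocked (short on R1); P1 alone leaves P8 blocked (short on R1); P3 alone leaves P8 blocked (short on R1).
The survivors complete as P3, P2, P6, P1. Check, step by step (starting from the post-abort pool):
  pool = (3, 2, 5)
  P3: need (1, 0, 1) fits (3, 2, 5); releases (1, 3, 1), pool now (4, 5, 6)
  P2: need (0, 0, 3) fits (4, 5, 6); releases (3, 2, 3), pool now (7, 7, 9)
  P6: need (5, 5, 6) fits (7, 7, 9); releases (1, 3, 0), pool now (8, 10, 9)
  P1: need (3, 10, 2) fits (8, 10, 9); releases (2, 1, 1), pool now (10, 11, 10)


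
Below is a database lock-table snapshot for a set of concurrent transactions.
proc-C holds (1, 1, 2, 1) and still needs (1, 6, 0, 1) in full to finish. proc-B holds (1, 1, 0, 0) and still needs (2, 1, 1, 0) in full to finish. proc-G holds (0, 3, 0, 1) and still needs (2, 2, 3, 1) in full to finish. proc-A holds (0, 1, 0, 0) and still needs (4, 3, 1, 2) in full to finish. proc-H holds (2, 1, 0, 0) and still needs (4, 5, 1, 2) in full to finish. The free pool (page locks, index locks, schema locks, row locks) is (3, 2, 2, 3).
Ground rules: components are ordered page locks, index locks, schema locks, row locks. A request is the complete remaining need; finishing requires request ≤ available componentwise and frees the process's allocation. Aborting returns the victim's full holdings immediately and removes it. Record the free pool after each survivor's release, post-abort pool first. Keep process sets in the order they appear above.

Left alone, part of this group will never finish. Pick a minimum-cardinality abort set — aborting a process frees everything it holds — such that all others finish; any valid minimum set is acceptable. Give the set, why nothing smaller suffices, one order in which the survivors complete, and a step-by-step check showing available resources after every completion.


Abort proc-C.
Key observation: no ordering could ever have run proc-G before the abort of proc-C; with (1, 1, 2, 1) back in the pool it fits at step 2.
Why nothing smaller works: aborting no one leaves the state deadlocked as given.
The survivors complete as proc-B, proc-G, proc-H, proc-A. Check, step by step (starting from the post-abort pool):
  pool = (4, 3, 4, 4)
  run proc-B (needs (2, 1, 1, 0), free (4, 3, 4, 4)); after release of (1, 1, 0, 0) the pool is (5, 4, 4, 4)
  run proc-G (needs (2, 2, 3, 1), free (5, 4, 4, 4)); after release of (0, 3, 0, 1) the pool is (5, 7, 4, 5)
  run proc-H (needs (4, 5, 1, 2), free (5, 7, 4, 5)); after release of (2, 1, 0, 0) the pool is (7, 8, 4, 5)
  run proc-A (needs (4, 3, 1, 2), free (7, 8, 4, 5)); after release of (0, 1, 0, 0) the pool is (7, 9, 4, 5)


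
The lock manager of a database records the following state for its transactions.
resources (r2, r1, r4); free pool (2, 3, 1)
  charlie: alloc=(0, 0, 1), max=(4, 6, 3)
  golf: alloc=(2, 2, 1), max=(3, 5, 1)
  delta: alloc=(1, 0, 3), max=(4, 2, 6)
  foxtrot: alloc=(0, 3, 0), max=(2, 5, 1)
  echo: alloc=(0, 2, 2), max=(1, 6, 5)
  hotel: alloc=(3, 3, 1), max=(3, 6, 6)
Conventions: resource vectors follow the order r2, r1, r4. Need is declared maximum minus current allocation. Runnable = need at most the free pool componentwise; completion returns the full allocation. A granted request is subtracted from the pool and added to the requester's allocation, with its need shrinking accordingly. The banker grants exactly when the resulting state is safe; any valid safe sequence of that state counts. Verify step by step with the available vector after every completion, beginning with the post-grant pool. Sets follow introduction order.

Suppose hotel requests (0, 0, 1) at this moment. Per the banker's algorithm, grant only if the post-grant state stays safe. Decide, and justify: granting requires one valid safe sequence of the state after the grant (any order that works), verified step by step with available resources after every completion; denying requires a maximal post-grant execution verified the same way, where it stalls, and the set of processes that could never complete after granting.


DENY: after the grant no complete ordering would exist.
Key observation: r4 is the bottleneck — with golf, foxtrot done the pool holds (4, 8, 1), short of every remaining need.
On the post-grant state, golf, foxtrot is a maximal run — nothing extends it. Walking it through:
  pool = (2, 3, 0)
  golf: need (1, 3, 0) fits (2, 3, 0); releases (2, 2, 1), pool now (4, 5, 1)
  foxtrot: need (2, 2, 1) fits (4, 5, 1); releases (0, 3, 0), pool now (4, 8, 1)
  charlie cannot run: need (4, 6, 2) vs free (4, 8, 1) (insufficient r4)
  delta cannot run: need (3, 2, 3) vs free (4, 8, 1) (insufficient r4)
  echo cannot run: need (1, 4, 3) vs free (4, 8, 1) (insufficient r4)
  hotel cannot run: need (0, 3, 4) vs free (4, 8, 1) (insufficient r4)
Had the request been granted, charlie, delta, echo and hotel could never finish.


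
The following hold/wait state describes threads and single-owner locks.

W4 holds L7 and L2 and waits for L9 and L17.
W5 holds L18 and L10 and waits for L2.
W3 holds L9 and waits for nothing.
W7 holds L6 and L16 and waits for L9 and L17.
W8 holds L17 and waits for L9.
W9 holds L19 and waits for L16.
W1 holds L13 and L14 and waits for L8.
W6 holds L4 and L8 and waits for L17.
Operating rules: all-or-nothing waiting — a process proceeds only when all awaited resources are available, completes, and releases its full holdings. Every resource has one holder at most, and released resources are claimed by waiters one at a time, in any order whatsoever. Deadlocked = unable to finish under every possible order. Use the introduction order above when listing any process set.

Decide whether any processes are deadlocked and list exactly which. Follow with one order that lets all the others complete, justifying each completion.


No process is deadlocked.
Key observation: the waits form no ring: some process can always run, and its releases unblock the others one by one.
One completion order for the rest: W3, W8, W4, W7, W6, W9, W1, W5.
Step-by-step check:
  W3: no waits; runs immediately, freeing L9
  run W8 (all its waits — L9 — are resolved); releases L17
  run W4 (all its waits — L9 and L17 — are resolved); releases L7 and L2
  run W7 (all its waits — L9 and L17 — are resolved); releases L6 and L16
  run W6 (all its waits — L17 — are resolved); releases L4 and L8
  run W9 (all its waits — L16 — are resolved); releases L19
  run W1 (all its waits — L8 — are resolved); releases L13 and L14
  run W5 (all its waits — L2 — are resolved); releases L18 and L10
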